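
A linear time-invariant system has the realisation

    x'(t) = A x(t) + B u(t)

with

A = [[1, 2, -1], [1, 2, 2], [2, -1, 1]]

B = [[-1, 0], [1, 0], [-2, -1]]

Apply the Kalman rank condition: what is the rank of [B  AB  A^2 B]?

AB = [[3, 1], [-3, -2], [-5, -1]]
A^2B = [[2, -2], [-13, -5], [4, 3]]
Controllability matrix C = [B  AB  A^2B] = [[-1, 0, 3, 1, 2, -2], [1, 0, -3, -2, -13, -5], [-2, -1, -5, -1, 4, 3]]
Take the 3×3 submatrix of C formed by columns 1, 2, 4: [[-1, 0, 1], [1, 0, -2], [-2, -1, -1]]. Its determinant is (-1)·(0·(-1) - (-2)·(-1)) - 0·(1·(-1) - (-2)·(-2)) + 1·(1·(-1) - 0·(-2)) = (-1)·(-2) - 0·(-5) + 1·(-1) = 1 ≠ 0.
So rank(C) ≥ 3; since C has 3 rows, rank(C) = 3.
rank(C) = 3 = n, so the pair (A, B) is completely controllable.

3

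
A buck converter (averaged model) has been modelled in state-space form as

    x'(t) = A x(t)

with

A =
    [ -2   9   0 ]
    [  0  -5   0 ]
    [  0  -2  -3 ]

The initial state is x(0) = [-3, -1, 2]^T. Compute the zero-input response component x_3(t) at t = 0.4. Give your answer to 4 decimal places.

0.7682

det(sI - A) = s^3 - (tr A)s^2 + (M11 + M22 + M33)s - det A, where Mii is the 2×2 principal minor of A obtained by deleting row i and column i.
tr A = (-2) + (-5) + (-3) = -10; M11 = (-5)·(-3) - 0·(-2) = 15 - 0 = 15; M22 = (-2)·(-3) - 0·0 = 6 - 0 = 6; M33 = (-2)·(-5) - 9·0 = 10 - 0 = 10; sum of minors = 31.
det A = (-2)·((-5)·(-3) - 0·(-2)) - 9·(0·(-3) - 0·0) + 0·(0·(-2) - (-5)·0) = (-2)·15 - 9·0 + 0·0 = -30.
So p(s) = det(sI - A) = s^3 + 10s^2 + 31s + 30.
Rational-root test: any integer root divides 30. Testing small divisors, s = -2 works: p(-2) = -8 + 40 + (-62) + 30 = 0, so (s + 2) is a factor.
Dividing, p(s) = (s + 2)(s^2 + 8s + 15).
Factor s^2 + 8s + 15: two numbers with sum -8 and product 15 are -3 and -5, so s^2 + 8s + 15 = (s + 3)(s + 5).
Hence p(s) = (s + 2) (s + 3) (s + 5), with roots -5, -3, -2.
The eigenvalues -5, -3, -2 are distinct and real, so A is diagonalisable and x(t) = e^{At} x(0) = V diag(e^{λ_i t}) V^{-1} x(0), where the columns of V are the eigenvectors.
λ = -5: A - (-5)I = [[3, 9, 0], [0, 0, 0], [0, -2, 2]]. v must be orthogonal to every row; (row 1) × (row 3) = [18, -6, -6], so take v_1 = [-3, 1, 1]^T.
λ = -3: A - (-3)I = [[1, 9, 0], [0, -2, 0], [0, -2, 0]]. v must be orthogonal to every row; (row 1) × (row 2) = [0, 0, -2], so take v_2 = [0, 0, -1]^T.
λ = -2: A - (-2)I = [[0, 9, 0], [0, -3, 0], [0, -2, -1]]. v must be orthogonal to every row; (row 1) × (row 3) = [-9, 0, 0], so take v_3 = [1, 0, 0]^T.
V = [v_1 v_2 v_3] = [[-3, 0, 1], [1, 0, 0], [1, -1, 0]] has det V = -1, so V^{-1} = adj(V)/det V = [[0, 1, 0], [0, 1, -1], [1, 3, 0]].
Modal coordinates z(0) = V^{-1} x(0): 0·(-3) + 1·(-1) + 0·2 = -1; 0·(-3) + 1·(-1) + (-1)·2 = -3; 1·(-3) + 3·(-1) + 0·2 = -6; so z(0) = [-1, -3, -6]^T.
x_3(t) = Σ_i (v_i)_3 · z_i(0) · e^{λ_i t} (row 3 of V times the modal terms).
x_3(0.4) = 1·(-1)·e^{-5·0.4} + (-1)·(-3)·e^{-3·0.4} + 0·(-6)·e^{-2·0.4} = (-1)·0.135335 + 3·0.301194 + 0·0.449329 = 0.7682.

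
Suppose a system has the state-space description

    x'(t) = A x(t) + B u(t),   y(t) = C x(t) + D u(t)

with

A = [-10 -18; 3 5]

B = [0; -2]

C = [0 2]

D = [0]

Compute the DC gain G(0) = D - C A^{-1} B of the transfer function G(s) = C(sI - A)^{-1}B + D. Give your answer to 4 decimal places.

G(0) = C(-A)^{-1}B + D = -C A^{-1} B + D.
det A = 4, so A^{-1} = (1/4)·adj(A) = [[5/4, 9/2], [-3/4, -5/2]]
A^{-1} B = [-9, 5]^T
C A^{-1} B = 10
G(0) = D - C A^{-1} B = 0 - (10) = -10

-10.0000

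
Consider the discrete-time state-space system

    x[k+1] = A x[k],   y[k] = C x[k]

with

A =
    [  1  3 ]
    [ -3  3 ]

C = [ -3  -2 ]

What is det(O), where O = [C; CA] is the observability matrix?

51

CA = [[3, -15]]
Observability matrix O = [C; CA] = [[-3, -2], [3, -15]]
det(O) = (-3)·(-15) - (-2)·3 = 45 - (-6) = 51
Since det(O) ≠ 0, rank(O) = 2 and the system is completely observable.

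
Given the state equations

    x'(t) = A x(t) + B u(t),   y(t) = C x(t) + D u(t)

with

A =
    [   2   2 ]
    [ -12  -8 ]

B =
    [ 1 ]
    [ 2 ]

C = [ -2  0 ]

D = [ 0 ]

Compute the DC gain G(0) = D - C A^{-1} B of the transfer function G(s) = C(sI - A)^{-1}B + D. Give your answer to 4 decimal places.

G(0) = C(-A)^{-1}B + D = -C A^{-1} B + D.
det A = 8, so A^{-1} = (1/8)·adj(A) = [[-1, -1/4], [3/2, 1/4]]
A^{-1} B = [-3/2, 2]^T
C A^{-1} B = 3
G(0) = D - C A^{-1} B = 0 - (3) = -3

-3.0000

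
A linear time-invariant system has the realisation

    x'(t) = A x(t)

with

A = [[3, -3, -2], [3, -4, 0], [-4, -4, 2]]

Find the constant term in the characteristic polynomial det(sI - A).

Expand det(sI - A) for the 3×3 matrix.
p(s) = s^3 - s^2 - 13s - 50.
(Check: constant term = det(-A) = (-1)^3 det A = -50; coefficient of s^2 = -tr A = -1.)
The constant term is -50.

-50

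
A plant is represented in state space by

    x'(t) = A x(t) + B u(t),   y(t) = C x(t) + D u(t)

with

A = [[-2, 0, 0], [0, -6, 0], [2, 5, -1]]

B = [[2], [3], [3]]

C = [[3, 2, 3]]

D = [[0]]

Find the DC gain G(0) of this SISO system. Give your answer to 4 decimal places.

26.5000

G(0) = C(-A)^{-1}B + D = -C A^{-1} B + D.
det A = -12, so A^{-1} = (1/-12)·adj(A) = [[-1/2, 0, 0], [0, -1/6, 0], [-1, -5/6, -1]]
A^{-1} B = [-1, -1/2, -15/2]^T
C A^{-1} B = -53/2
G(0) = D - C A^{-1} B = 0 - (-53/2) = 53/2 ≈ 26.5000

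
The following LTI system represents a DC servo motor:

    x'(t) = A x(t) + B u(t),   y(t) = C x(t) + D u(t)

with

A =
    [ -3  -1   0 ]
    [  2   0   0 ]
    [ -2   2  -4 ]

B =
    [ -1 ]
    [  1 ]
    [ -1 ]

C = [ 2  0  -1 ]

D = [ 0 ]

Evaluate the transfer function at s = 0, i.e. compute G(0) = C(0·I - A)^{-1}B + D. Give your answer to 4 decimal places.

G(0) = C(-A)^{-1}B + D = -C A^{-1} B + D.
det A = -8, so A^{-1} = (1/-8)·adj(A) = [[0, 1/2, 0], [-1, -3/2, 0], [-1/2, -1, -1/4]]
A^{-1} B = [1/2, -1/2, -1/4]^T
C A^{-1} B = 5/4
G(0) = D - C A^{-1} B = 0 - (5/4) = -5/4 ≈ -1.2500

-1.2500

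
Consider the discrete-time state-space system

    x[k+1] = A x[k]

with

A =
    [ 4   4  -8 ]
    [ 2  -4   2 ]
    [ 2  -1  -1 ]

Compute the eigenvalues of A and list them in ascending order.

-3, 0, 2

det(zI - A) = z^3 - (tr A)z^2 + (M11 + M22 + M33)z - det A, where Mii is the 2×2 principal minor of A obtained by deleting row i and column i.
tr A = 4 + (-4) + (-1) = -1; M11 = (-4)·(-1) - 2·(-1) = 4 - (-2) = 6; M22 = 4·(-1) - (-8)·2 = -4 - (-16) = 12; M33 = 4·(-4) - 4·2 = -16 - 8 = -24; sum of minors = -6.
det A = 4·((-4)·(-1) - 2·(-1)) - 4·(2·(-1) - 2·2) + (-8)·(2·(-1) - (-4)·2) = 4·6 - 4·(-6) + (-8)·6 = 0.
So p(z) = det(zI - A) = z^3 + z^2 - 6z.
The constant term is 0, so p(z) = z(z^2 + z - 6).
Factor z^2 + z - 6: two numbers with sum -1 and product -6 are 2 and -3, so z^2 + z - 6 = (z - 2)(z + 3).
Hence p(z) = z (z - 2) (z + 3), with roots -3, 0, 2.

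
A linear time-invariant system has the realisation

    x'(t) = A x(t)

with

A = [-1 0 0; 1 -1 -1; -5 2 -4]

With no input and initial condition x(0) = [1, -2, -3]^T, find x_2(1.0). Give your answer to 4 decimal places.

0.4884

det(sI - A) = s^3 - (tr A)s^2 + (M11 + M22 + M33)s - det A, where Mii is the 2×2 principal minor of A obtained by deleting row i and column i.
tr A = (-1) + (-1) + (-4) = -6; M11 = (-1)·(-4) - (-1)·2 = 4 - (-2) = 6; M22 = (-1)·(-4) - 0·(-5) = 4 - 0 = 4; M33 = (-1)·(-1) - 0·1 = 1 - 0 = 1; sum of minors = 11.
det A = (-1)·((-1)·(-4) - (-1)·2) - 0·(1·(-4) - (-1)·(-5)) + 0·(1·2 - (-1)·(-5)) = (-1)·6 - 0·(-9) + 0·(-3) = -6.
So p(s) = det(sI - A) = s^3 + 6s^2 + 11s + 6.
Rational-root test: any integer root divides 6. Testing small divisors, s = -1 works: p(-1) = -1 + 6 + (-11) + 6 = 0, so (s + 1) is a factor.
Dividing, p(s) = (s + 1)(s^2 + 5s + 6).
Factor s^2 + 5s + 6: two numbers with sum -5 and product 6 are -2 and -3, so s^2 + 5s + 6 = (s + 2)(s + 3).
Hence p(s) = (s + 1) (s + 2) (s + 3), with roots -3, -2, -1.
The eigenvalues -3, -2, -1 are distinct and real, so A is diagonalisable and x(t) = e^{At} x(0) = V diag(e^{λ_i t}) V^{-1} x(0), where the columns of V are the eigenvectors.
λ = -3: A - (-3)I = [[2, 0, 0], [1, 2, -1], [-5, 2, -1]]. v must be orthogonal to every row; (row 1) × (row 2) = [0, 2, 4], so take v_1 = [0, 1, 2]^T.
λ = -2: A - (-2)I = [[1, 0, 0], [1, 1, -1], [-5, 2, -2]]. v must be orthogonal to every row; (row 1) × (row 2) = [0, 1, 1], so take v_2 = [0, -1, -1]^T.
λ = -1: A - (-1)I = [[0, 0, 0], [1, 0, -1], [-5, 2, -3]]. v must be orthogonal to every row; (row 2) × (row 3) = [2, 8, 2], so take v_3 = [-1, -4, -1]^T.
V = [v_1 v_2 v_3] = [[0, 0, -1], [1, -1, -4], [2, -1, -1]] has det V = -1, so V^{-1} = adj(V)/det V = [[3, -1, 1], [7, -2, 1], [-1, 0, 0]].
Modal coordinates z(0) = V^{-1} x(0): 3·1 + (-1)·(-2) + 1·(-3) = 2; 7·1 + (-2)·(-2) + 1·(-3) = 8; (-1)·1 + 0·(-2) + 0·(-3) = -1; so z(0) = [2, 8, -1]^T.
x_2(t) = Σ_i (v_i)_2 · z_i(0) · e^{λ_i t} (row 2 of V times the modal terms).
x_2(1.0) = 1·2·e^{-3·1.0} + (-1)·8·e^{-2·1.0} + (-4)·(-1)·e^{-1·1.0} = 2·0.049787 + (-8)·0.135335 + 4·0.367879 = 0.4884.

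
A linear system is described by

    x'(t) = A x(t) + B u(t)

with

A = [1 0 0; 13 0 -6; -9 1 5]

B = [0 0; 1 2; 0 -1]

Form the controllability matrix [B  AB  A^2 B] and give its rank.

2

AB = [[0, 0], [0, 6], [1, -3]]
A^2B = [[0, 0], [-6, 18], [5, -9]]
Controllability matrix C = [B  AB  A^2B] = [[0, 0, 0, 0, 0, 0], [1, 2, 0, 6, -6, 18], [0, -1, 1, -3, 5, -9]]
Row 1 of C is identically zero, so rank(C) ≤ 2.
The 2×2 minor from rows 2, 3, columns 1, 2 is 1·(-1) - 2·0 = -1 - 0 = -1 ≠ 0, so rank(C) = 2.
rank(C) = 2 < n = 3, so the pair (A, B) is not completely controllable.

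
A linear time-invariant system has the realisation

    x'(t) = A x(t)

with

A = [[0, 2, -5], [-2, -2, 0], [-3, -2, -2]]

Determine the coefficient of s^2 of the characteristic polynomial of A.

4

Expand det(sI - A) for the 3×3 matrix.
p(s) = s^3 + 4s^2 - 7s - 2.
(Check: constant term = det(-A) = (-1)^3 det A = -2; coefficient of s^2 = -tr A = 4.)
The coefficient of s^2 is 4.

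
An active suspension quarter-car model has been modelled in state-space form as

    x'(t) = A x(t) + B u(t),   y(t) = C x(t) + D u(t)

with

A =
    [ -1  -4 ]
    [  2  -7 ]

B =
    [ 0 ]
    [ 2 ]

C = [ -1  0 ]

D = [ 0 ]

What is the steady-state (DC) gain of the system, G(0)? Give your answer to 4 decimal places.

0.5333

G(0) = C(-A)^{-1}B + D = -C A^{-1} B + D.
det A = 15, so A^{-1} = (1/15)·adj(A) = [[-7/15, 4/15], [-2/15, -1/15]]
A^{-1} B = [8/15, -2/15]^T
C A^{-1} B = -8/15
G(0) = D - C A^{-1} B = 0 - (-8/15) = 8/15 ≈ 0.5333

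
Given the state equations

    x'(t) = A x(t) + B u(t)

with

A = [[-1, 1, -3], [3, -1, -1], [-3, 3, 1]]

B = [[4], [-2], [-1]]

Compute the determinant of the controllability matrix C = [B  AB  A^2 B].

5470

AB = [[-3], [15], [-19]]
A^2B = [[75], [-5], [35]]
Controllability matrix C = [B  AB  A^2B] = [[4, -3, 75], [-2, 15, -5], [-1, -19, 35]]
Expanding along the first row, det(C) = 4·(15·35 - (-5)·(-19)) - (-3)·((-2)·35 - (-5)·(-1)) + 75·((-2)·(-19) - 15·(-1)) = 4·430 - (-3)·(-75) + 75·53 = 5470
Since det(C) ≠ 0, rank(C) = 3 and the system is completely controllable.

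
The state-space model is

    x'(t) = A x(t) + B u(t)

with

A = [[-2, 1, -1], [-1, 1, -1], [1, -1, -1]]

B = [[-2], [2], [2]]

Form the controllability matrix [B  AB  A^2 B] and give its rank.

AB = [[4], [2], [-6]]
A^2B = [[0], [4], [8]]
Controllability matrix C = [B  AB  A^2B] = [[-2, 4, 0], [2, 2, 4], [2, -6, 8]]
det(C) = (-2)·(2·8 - 4·(-6)) - 4·(2·8 - 4·2) + 0·(2·(-6) - 2·2) = (-2)·40 - 4·8 + 0·(-16) = -112 ≠ 0, so rank(C) = 3.
rank(C) = 3 = n, so the pair (A, B) is completely controllable.

3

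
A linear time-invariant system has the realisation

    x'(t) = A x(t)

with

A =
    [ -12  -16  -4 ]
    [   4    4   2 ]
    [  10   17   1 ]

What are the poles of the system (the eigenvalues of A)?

det(sI - A) = s^3 - (tr A)s^2 + (M11 + M22 + M33)s - det A, where Mii is the 2×2 principal minor of A obtained by deleting row i and column i.
tr A = (-12) + 4 + 1 = -7; M11 = 4·1 - 2·17 = 4 - 34 = -30; M22 = (-12)·1 - (-4)·10 = -12 - (-40) = 28; M33 = (-12)·4 - (-16)·4 = -48 - (-64) = 16; sum of minors = 14.
det A = (-12)·(4·1 - 2·17) - (-16)·(4·1 - 2·10) + (-4)·(4·17 - 4·10) = (-12)·(-30) - (-16)·(-16) + (-4)·28 = -8.
So p(s) = det(sI - A) = s^3 + 7s^2 + 14s + 8.
Rational-root test: any integer root divides 8. Testing small divisors, s = -1 works: p(-1) = -1 + 7 + (-14) + 8 = 0, so (s + 1) is a factor.
Dividing, p(s) = (s + 1)(s^2 + 6s + 8).
Factor s^2 + 6s + 8: two numbers with sum -6 and product 8 are -2 and -4, so s^2 + 6s + 8 = (s + 2)(s + 4).
Hence p(s) = (s + 1) (s + 2) (s + 4), with roots -4, -2, -1.
All eigenvalues have negative real part, so the system is asymptotically stable.

-4, -2, -1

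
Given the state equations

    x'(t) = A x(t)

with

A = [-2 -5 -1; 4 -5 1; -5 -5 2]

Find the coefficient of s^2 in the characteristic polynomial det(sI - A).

5

Expand det(sI - A) for the 3×3 matrix.
p(s) = s^3 + 5s^2 + 16s - 120.
(Check: constant term = det(-A) = (-1)^3 det A = -120; coefficient of s^2 = -tr A = 5.)
The coefficient of s^2 is 5.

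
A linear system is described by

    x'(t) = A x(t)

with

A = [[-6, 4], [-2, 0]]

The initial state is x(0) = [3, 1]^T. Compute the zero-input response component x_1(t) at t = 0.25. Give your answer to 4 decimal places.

0.8650

det(sI - A) = s^2 - (tr A)s + det A, with tr A = (-6) + 0 = -6 and det A = (-6)·0 - 4·(-2) = 0 - (-8) = 8.
So p(s) = det(sI - A) = s^2 + 6s + 8.
Factor s^2 + 6s + 8: two numbers with sum -6 and product 8 are -2 and -4, so s^2 + 6s + 8 = (s + 2)(s + 4).
Hence p(s) = (s + 2) (s + 4), with roots -4, -2.
The eigenvalues -4, -2 are distinct and real, so A is diagonalisable and x(t) = e^{At} x(0) = V diag(e^{λ_i t}) V^{-1} x(0), where the columns of V are the eigenvectors.
λ = -4: A - (-4)I = [[-2, 4], [-2, 4]]. Row 1 gives (-2)·v1 + 4·v2 = 0, so take v_1 = [2, 1]^T.
λ = -2: A - (-2)I = [[-4, 4], [-2, 2]]. Row 1 gives (-4)·v1 + 4·v2 = 0, so take v_2 = [-1, -1]^T.
V = [v_1 v_2] = [[2, -1], [1, -1]] has det V = -1, so V^{-1} = adj(V)/det V = [[1, -1], [1, -2]].
Modal coordinates z(0) = V^{-1} x(0): 1·3 + (-1)·1 = 2; 1·3 + (-2)·1 = 1; so z(0) = [2, 1]^T.
x_1(t) = Σ_i (v_i)_1 · z_i(0) · e^{λ_i t} (row 1 of V times the modal terms).
x_1(0.25) = 2·2·e^{-4·0.25} + (-1)·1·e^{-2·0.25} = 4·0.367879 + (-1)·0.606531 = 0.8650.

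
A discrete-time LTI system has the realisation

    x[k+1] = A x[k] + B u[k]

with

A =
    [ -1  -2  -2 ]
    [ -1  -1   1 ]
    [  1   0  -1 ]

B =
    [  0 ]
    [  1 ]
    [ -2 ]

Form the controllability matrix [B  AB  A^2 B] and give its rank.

3

AB = [[2], [-3], [2]]
A^2B = [[0], [3], [0]]
Controllability matrix C = [B  AB  A^2B] = [[0, 2, 0], [1, -3, 3], [-2, 2, 0]]
det(C) = 0·((-3)·0 - 3·2) - 2·(1·0 - 3·(-2)) + 0·(1·2 - (-3)·(-2)) = 0·(-6) - 2·6 + 0·(-4) = -12 ≠ 0, so rank(C) = 3.
rank(C) = 3 = n, so the pair (A, B) is completely controllable.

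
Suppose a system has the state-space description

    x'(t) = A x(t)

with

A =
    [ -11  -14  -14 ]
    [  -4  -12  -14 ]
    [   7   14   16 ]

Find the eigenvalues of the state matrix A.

det(sI - A) = s^3 - (tr A)s^2 + (M11 + M22 + M33)s - det A, where Mii is the 2×2 principal minor of A obtained by deleting row i and column i.
tr A = (-11) + (-12) + 16 = -7; M11 = (-12)·16 - (-14)·14 = -192 - (-196) = 4; M22 = (-11)·16 - (-14)·7 = -176 - (-98) = -78; M33 = (-11)·(-12) - (-14)·(-4) = 132 - 56 = 76; sum of minors = 2.
det A = (-11)·((-12)·16 - (-14)·14) - (-14)·((-4)·16 - (-14)·7) + (-14)·((-4)·14 - (-12)·7) = (-11)·4 - (-14)·34 + (-14)·28 = 40.
So p(s) = det(sI - A) = s^3 + 7s^2 + 2s - 40.
Rational-root test: any integer root divides -40. Testing small divisors, s = 2 works: p(2) = 8 + 28 + 4 + (-40) = 0, so (s - 2) is a factor.
Dividing, p(s) = (s - 2)(s^2 + 9s + 20).
Factor s^2 + 9s + 20: two numbers with sum -9 and product 20 are -4 and -5, so s^2 + 9s + 20 = (s + 4)(s + 5).
Hence p(s) = (s - 2) (s + 4) (s + 5), with roots -5, -4, 2.
At least one eigenvalue has non-negative real part, so the system is not asymptotically stable.

-5, -4, 2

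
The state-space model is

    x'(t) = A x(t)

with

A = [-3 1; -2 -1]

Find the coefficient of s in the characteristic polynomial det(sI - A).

For a 2×2 matrix, det(sI - A) = s^2 - (tr A)s + det A.
tr A = -4, det A = 5.
So p(s) = s^2 + 4s + 5.
The coefficient of s is 4.

4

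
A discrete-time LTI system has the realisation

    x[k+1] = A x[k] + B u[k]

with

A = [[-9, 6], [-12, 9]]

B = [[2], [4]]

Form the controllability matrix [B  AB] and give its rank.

1

AB = [[6], [12]]
Controllability matrix C = [B  AB] = [[2, 6], [4, 12]]
Every column of C is a scalar multiple of column 1 = [2, 4] (multipliers 1, 3), so the columns span a one-dimensional space.
C ≠ 0, hence rank(C) = 1.
rank(C) = 1 < n = 2, so the pair (A, B) is not completely controllable.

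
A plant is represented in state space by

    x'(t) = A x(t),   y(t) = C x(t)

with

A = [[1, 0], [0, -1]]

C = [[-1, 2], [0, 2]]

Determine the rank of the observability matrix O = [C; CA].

2

CA = [[-1, -2], [0, -2]]
Observability matrix O = [C; CA] = [[-1, 2], [0, 2], [-1, -2], [0, -2]]
Take the 2×2 submatrix of O formed by rows 1, 2: [[-1, 2], [0, 2]]. Its determinant is (-1)·2 - 2·0 = -2 - 0 = -2 ≠ 0.
So rank(O) ≥ 2; since O has 2 columns, rank(O) = 2.
rank(O) = 2 = n, so the pair (A, C) is completely observable.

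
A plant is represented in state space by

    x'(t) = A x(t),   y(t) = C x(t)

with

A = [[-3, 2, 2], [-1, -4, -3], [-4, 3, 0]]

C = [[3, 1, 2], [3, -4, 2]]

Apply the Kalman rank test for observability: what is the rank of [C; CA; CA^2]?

3

CA = [[-18, 8, 3], [-13, 28, 18]]
CA^2 = [[34, -59, -60], [-61, -84, -110]]
Observability matrix O = [C; CA; CA^2] = [[3, 1, 2], [3, -4, 2], [-18, 8, 3], [-13, 28, 18], [34, -59, -60], [-61, -84, -110]]
Take the 3×3 submatrix of O formed by rows 1, 2, 3: [[3, 1, 2], [3, -4, 2], [-18, 8, 3]]. Its determinant is 3·((-4)·3 - 2·8) - 1·(3·3 - 2·(-18)) + 2·(3·8 - (-4)·(-18)) = 3·(-28) - 1·45 + 2·(-48) = -225 ≠ 0.
So rank(O) ≥ 3; since O has 3 columns, rank(O) = 3.
rank(O) = 3 = n, so the pair (A, C) is completely observable.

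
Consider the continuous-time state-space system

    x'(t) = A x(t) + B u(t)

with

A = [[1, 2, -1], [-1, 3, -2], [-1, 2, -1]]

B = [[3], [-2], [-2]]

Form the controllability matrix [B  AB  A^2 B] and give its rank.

2

AB = [[1], [-5], [-5]]
A^2B = [[-4], [-6], [-6]]
Controllability matrix C = [B  AB  A^2B] = [[3, 1, -4], [-2, -5, -6], [-2, -5, -6]]
The rows r1, r2, r3 of C are linearly dependent: -r2 + r3 = 0 (check each entry), so rank(C) ≤ 2.
The 2×2 minor from rows 1, 2, columns 1, 2 is 3·(-5) - 1·(-2) = -15 - (-2) = -13 ≠ 0, so rank(C) = 2.
rank(C) = 2 < n = 3, so the pair (A, B) is not completely controllable.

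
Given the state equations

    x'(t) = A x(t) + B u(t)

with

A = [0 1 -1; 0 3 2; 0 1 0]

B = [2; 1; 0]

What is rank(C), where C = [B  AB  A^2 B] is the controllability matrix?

AB = [[1], [3], [1]]
A^2B = [[2], [11], [3]]
Controllability matrix C = [B  AB  A^2B] = [[2, 1, 2], [1, 3, 11], [0, 1, 3]]
det(C) = 2·(3·3 - 11·1) - 1·(1·3 - 11·0) + 2·(1·1 - 3·0) = 2·(-2) - 1·3 + 2·1 = -5 ≠ 0, so rank(C) = 3.
rank(C) = 3 = n, so the pair (A, B) is completely controllable.

3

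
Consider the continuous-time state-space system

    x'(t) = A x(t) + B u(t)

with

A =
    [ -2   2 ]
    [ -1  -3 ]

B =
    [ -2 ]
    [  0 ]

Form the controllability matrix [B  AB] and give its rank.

AB = [[4], [2]]
Controllability matrix C = [B  AB] = [[-2, 4], [0, 2]]
det(C) = (-2)·2 - 4·0 = -4 - 0 = -4 ≠ 0, so rank(C) = 2.
rank(C) = 2 = n, so the pair (A, B) is completely controllable.

2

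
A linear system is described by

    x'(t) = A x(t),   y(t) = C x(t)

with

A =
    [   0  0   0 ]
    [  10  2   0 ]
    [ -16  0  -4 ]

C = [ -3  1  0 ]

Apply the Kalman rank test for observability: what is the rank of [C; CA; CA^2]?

2

CA = [[10, 2, 0]]
CA^2 = [[20, 4, 0]]
Observability matrix O = [C; CA; CA^2] = [[-3, 1, 0], [10, 2, 0], [20, 4, 0]]
Column 3 of O is identically zero, so rank(O) ≤ 2.
The 2×2 minor from rows 1, 2, columns 1, 2 is (-3)·2 - 1·10 = -6 - 10 = -16 ≠ 0, so rank(O) = 2.
rank(O) = 2 < n = 3, so the pair (A, C) is not completely observable.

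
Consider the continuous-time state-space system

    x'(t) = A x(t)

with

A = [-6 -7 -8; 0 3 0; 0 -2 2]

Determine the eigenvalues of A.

-6, 2, 3

det(sI - A) = s^3 - (tr A)s^2 + (M11 + M22 + M33)s - det A, where Mii is the 2×2 principal minor of A obtained by deleting row i and column i.
tr A = (-6) + 3 + 2 = -1; M11 = 3·2 - 0·(-2) = 6 - 0 = 6; M22 = (-6)·2 - (-8)·0 = -12 - 0 = -12; M33 = (-6)·3 - (-7)·0 = -18 - 0 = -18; sum of minors = -24.
det A = (-6)·(3·2 - 0·(-2)) - (-7)·(0·2 - 0·0) + (-8)·(0·(-2) - 3·0) = (-6)·6 - (-7)·0 + (-8)·0 = -36.
So p(s) = det(sI - A) = s^3 + s^2 - 24s + 36.
Rational-root test: any integer root divides 36. Testing small divisors, s = 2 works: p(2) = 8 + 4 + (-48) + 36 = 0, so (s - 2) is a factor.
Dividing, p(s) = (s - 2)(s^2 + 3s - 18).
Factor s^2 + 3s - 18: two numbers with sum -3 and product -18 are 3 and -6, so s^2 + 3s - 18 = (s - 3)(s + 6).
Hence p(s) = (s - 3) (s - 2) (s + 6), with roots -6, 2, 3.
At least one eigenvalue has non-negative real part, so the system is not asymptotically stable.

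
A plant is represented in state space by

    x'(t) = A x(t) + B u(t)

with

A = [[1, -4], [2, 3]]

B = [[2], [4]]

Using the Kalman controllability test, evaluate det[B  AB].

AB = [[-14], [16]]
Controllability matrix C = [B  AB] = [[2, -14], [4, 16]]
det(C) = 2·16 - (-14)·4 = 32 - (-56) = 88
Since det(C) ≠ 0, rank(C) = 2 and the system is completely controllable.

88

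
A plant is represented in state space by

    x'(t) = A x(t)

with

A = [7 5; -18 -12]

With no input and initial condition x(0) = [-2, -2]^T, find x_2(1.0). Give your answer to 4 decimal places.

4.5200

det(sI - A) = s^2 - (tr A)s + det A, with tr A = 7 + (-12) = -5 and det A = 7·(-12) - 5·(-18) = -84 - (-90) = 6.
So p(s) = det(sI - A) = s^2 + 5s + 6.
Factor s^2 + 5s + 6: two numbers with sum -5 and product 6 are -2 and -3, so s^2 + 5s + 6 = (s + 2)(s + 3).
Hence p(s) = (s + 2) (s + 3), with roots -3, -2.
The eigenvalues -3, -2 are distinct and real, so A is diagonalisable and x(t) = e^{At} x(0) = V diag(e^{λ_i t}) V^{-1} x(0), where the columns of V are the eigenvectors.
λ = -3: A - (-3)I = [[10, 5], [-18, -9]]. Row 1 gives 10·v1 + 5·v2 = 0, so take v_1 = [1, -2]^T.
λ = -2: A - (-2)I = [[9, 5], [-18, -10]]. Row 1 gives 9·v1 + 5·v2 = 0, so take v_2 = [-5, 9]^T.
V = [v_1 v_2] = [[1, -5], [-2, 9]] has det V = -1, so V^{-1} = adj(V)/det V = [[-9, -5], [-2, -1]].
Modal coordinates z(0) = V^{-1} x(0): (-9)·(-2) + (-5)·(-2) = 28; (-2)·(-2) + (-1)·(-2) = 6; so z(0) = [28, 6]^T.
x_2(t) = Σ_i (v_i)_2 · z_i(0) · e^{λ_i t} (row 2 of V times the modal terms).
x_2(1.0) = (-2)·28·e^{-3·1.0} + 9·6·e^{-2·1.0} = (-56)·0.049787 + 54·0.135335 = 4.5200.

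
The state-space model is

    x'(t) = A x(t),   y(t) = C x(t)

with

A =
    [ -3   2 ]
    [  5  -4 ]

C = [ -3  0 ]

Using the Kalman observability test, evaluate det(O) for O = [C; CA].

18

CA = [[9, -6]]
Observability matrix O = [C; CA] = [[-3, 0], [9, -6]]
det(O) = (-3)·(-6) - 0·9 = 18 - 0 = 18
Since det(O) ≠ 0, rank(O) = 2 and the system is completely observable.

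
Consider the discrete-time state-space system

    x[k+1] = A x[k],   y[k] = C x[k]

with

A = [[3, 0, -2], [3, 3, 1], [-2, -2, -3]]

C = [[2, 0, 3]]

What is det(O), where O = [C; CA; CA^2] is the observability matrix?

CA = [[0, -6, -13]]
CA^2 = [[8, 8, 33]]
Observability matrix O = [C; CA; CA^2] = [[2, 0, 3], [0, -6, -13], [8, 8, 33]]
Expanding along the first row, det(O) = 2·((-6)·33 - (-13)·8) - 0·(0·33 - (-13)·8) + 3·(0·8 - (-6)·8) = 2·(-94) - 0·104 + 3·48 = -44
Since det(O) ≠ 0, rank(O) = 3 and the system is completely observable.

-44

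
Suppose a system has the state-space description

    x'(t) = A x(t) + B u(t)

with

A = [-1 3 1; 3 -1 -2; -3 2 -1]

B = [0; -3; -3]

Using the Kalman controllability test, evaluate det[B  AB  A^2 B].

AB = [[-12], [9], [-3]]
A^2B = [[36], [-39], [57]]
Controllability matrix C = [B  AB  A^2B] = [[0, -12, 36], [-3, 9, -39], [-3, -3, 57]]
Expanding along the first row, det(C) = 0·(9·57 - (-39)·(-3)) - (-12)·((-3)·57 - (-39)·(-3)) + 36·((-3)·(-3) - 9·(-3)) = 0·396 - (-12)·(-288) + 36·36 = -2160
Since det(C) ≠ 0, rank(C) = 3 and the system is completely controllable.

-2160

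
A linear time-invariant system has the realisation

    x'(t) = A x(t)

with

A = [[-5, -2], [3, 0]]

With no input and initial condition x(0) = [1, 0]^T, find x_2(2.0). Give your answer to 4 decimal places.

0.0475

det(sI - A) = s^2 - (tr A)s + det A, with tr A = (-5) + 0 = -5 and det A = (-5)·0 - (-2)·3 = 0 - (-6) = 6.
So p(s) = det(sI - A) = s^2 + 5s + 6.
Factor s^2 + 5s + 6: two numbers with sum -5 and product 6 are -2 and -3, so s^2 + 5s + 6 = (s + 2)(s + 3).
Hence p(s) = (s + 2) (s + 3), with roots -3, -2.
The eigenvalues -3, -2 are distinct and real, so A is diagonalisable and x(t) = e^{At} x(0) = V diag(e^{λ_i t}) V^{-1} x(0), where the columns of V are the eigenvectors.
λ = -3: A - (-3)I = [[-2, -2], [3, 3]]. Row 1 gives (-2)·v1 + (-2)·v2 = 0, so take v_1 = [1, -1]^T.
λ = -2: A - (-2)I = [[-3, -2], [3, 2]]. Row 1 gives (-3)·v1 + (-2)·v2 = 0, so take v_2 = [-2, 3]^T.
V = [v_1 v_2] = [[1, -2], [-1, 3]] has det V = 1, so V^{-1} = adj(V)/det V = [[3, 2], [1, 1]].
Modal coordinates z(0) = V^{-1} x(0): 3·1 + 2·0 = 3; 1·1 + 1·0 = 1; so z(0) = [3, 1]^T.
x_2(t) = Σ_i (v_i)_2 · z_i(0) · e^{λ_i t} (row 2 of V times the modal terms).
x_2(2.0) = (-1)·3·e^{-3·2.0} + 3·1·e^{-2·2.0} = (-3)·0.002479 + 3·0.018316 = 0.0475.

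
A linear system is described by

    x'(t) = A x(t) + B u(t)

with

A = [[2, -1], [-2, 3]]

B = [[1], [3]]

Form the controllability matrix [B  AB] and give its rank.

2

AB = [[-1], [7]]
Controllability matrix C = [B  AB] = [[1, -1], [3, 7]]
det(C) = 1·7 - (-1)·3 = 7 - (-3) = 10 ≠ 0, so rank(C) = 2.
rank(C) = 2 = n, so the pair (A, B) is completely controllable.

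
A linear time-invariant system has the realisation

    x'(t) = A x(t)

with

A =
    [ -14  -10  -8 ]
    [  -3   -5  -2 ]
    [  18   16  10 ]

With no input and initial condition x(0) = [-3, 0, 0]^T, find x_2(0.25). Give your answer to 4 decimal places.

0.9404

det(sI - A) = s^3 - (tr A)s^2 + (M11 + M22 + M33)s - det A, where Mii is the 2×2 principal minor of A obtained by deleting row i and column i.
tr A = (-14) + (-5) + 10 = -9; M11 = (-5)·10 - (-2)·16 = -50 - (-32) = -18; M22 = (-14)·10 - (-8)·18 = -140 - (-144) = 4; M33 = (-14)·(-5) - (-10)·(-3) = 70 - 30 = 40; sum of minors = 26.
det A = (-14)·((-5)·10 - (-2)·16) - (-10)·((-3)·10 - (-2)·18) + (-8)·((-3)·16 - (-5)·18) = (-14)·(-18) - (-10)·6 + (-8)·42 = -24.
So p(s) = det(sI - A) = s^3 + 9s^2 + 26s + 24.
Rational-root test: any integer root divides 24. Testing small divisors, s = -2 works: p(-2) = -8 + 36 + (-52) + 24 = 0, so (s + 2) is a factor.
Dividing, p(s) = (s + 2)(s^2 + 7s + 12).
Factor s^2 + 7s + 12: two numbers with sum -7 and product 12 are -3 and -4, so s^2 + 7s + 12 = (s + 3)(s + 4).
Hence p(s) = (s + 2) (s + 3) (s + 4), with roots -4, -3, -2.
The eigenvalues -4, -3, -2 are distinct and real, so A is diagonalisable and x(t) = e^{At} x(0) = V diag(e^{λ_i t}) V^{-1} x(0), where the columns of V are the eigenvectors.
λ = -4: A - (-4)I = [[-10, -10, -8], [-3, -1, -2], [18, 16, 14]]. v must be orthogonal to every row; (row 1) × (row 2) = [12, 4, -20], so take v_1 = [3, 1, -5]^T.
λ = -3: A - (-3)I = [[-11, -10, -8], [-3, -2, -2], [18, 16, 13]]. v must be orthogonal to every row; (row 1) × (row 2) = [4, 2, -8], so take v_2 = [2, 1, -4]^T.
λ = -2: A - (-2)I = [[-12, -10, -8], [-3, -3, -2], [18, 16, 12]]. v must be orthogonal to every row; (row 1) × (row 2) = [-4, 0, 6], so take v_3 = [-2, 0, 3]^T.
V = [v_1 v_2 v_3] = [[3, 2, -2], [1, 1, 0], [-5, -4, 3]] has det V = 1, so V^{-1} = adj(V)/det V = [[3, 2, 2], [-3, -1, -2], [1, 2, 1]].
Modal coordinates z(0) = V^{-1} x(0): 3·(-3) + 2·0 + 2·0 = -9; (-3)·(-3) + (-1)·0 + (-2)·0 = 9; 1·(-3) + 2·0 + 1·0 = -3; so z(0) = [-9, 9, -3]^T.
x_2(t) = Σ_i (v_i)_2 · z_i(0) · e^{λ_i t} (row 2 of V times the modal terms).
x_2(0.25) = 1·(-9)·e^{-4·0.25} + 1·9·e^{-3·0.25} + 0·(-3)·e^{-2·0.25} = (-9)·0.367879 + 9·0.472367 + 0·0.606531 = 0.9404.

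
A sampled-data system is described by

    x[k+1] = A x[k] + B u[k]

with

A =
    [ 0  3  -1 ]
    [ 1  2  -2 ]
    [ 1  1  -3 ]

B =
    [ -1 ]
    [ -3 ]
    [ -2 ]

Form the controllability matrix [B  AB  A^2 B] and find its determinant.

AB = [[-7], [-3], [2]]
A^2B = [[-11], [-17], [-16]]
Controllability matrix C = [B  AB  A^2B] = [[-1, -7, -11], [-3, -3, -17], [-2, 2, -16]]
Expanding along the first row, det(C) = (-1)·((-3)·(-16) - (-17)·2) - (-7)·((-3)·(-16) - (-17)·(-2)) + (-11)·((-3)·2 - (-3)·(-2)) = (-1)·82 - (-7)·14 + (-11)·(-12) = 148
Since det(C) ≠ 0, rank(C) = 3 and the system is completely controllable.

148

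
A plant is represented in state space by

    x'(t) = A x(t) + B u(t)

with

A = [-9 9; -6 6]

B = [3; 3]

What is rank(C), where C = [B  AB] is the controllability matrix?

AB = [[0], [0]]
Controllability matrix C = [B  AB] = [[3, 0], [3, 0]]
Every column of C is a scalar multiple of column 1 = [3, 3] (multipliers 1, 0), so the columns span a one-dimensional space.
C ≠ 0, hence rank(C) = 1.
rank(C) = 1 < n = 2, so the pair (A, B) is not completely controllable.

1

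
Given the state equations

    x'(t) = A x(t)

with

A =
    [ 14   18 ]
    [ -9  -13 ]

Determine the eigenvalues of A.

det(sI - A) = s^2 - (tr A)s + det A, with tr A = 14 + (-13) = 1 and det A = 14·(-13) - 18·(-9) = -182 - (-162) = -20.
So p(s) = det(sI - A) = s^2 - s - 20.
Factor s^2 - s - 20: two numbers with sum 1 and product -20 are 5 and -4, so s^2 - s - 20 = (s - 5)(s + 4).
Hence p(s) = (s - 5) (s + 4), with roots -4, 5.
At least one eigenvalue has non-negative real part, so the system is not asymptotically stable.

-4, 5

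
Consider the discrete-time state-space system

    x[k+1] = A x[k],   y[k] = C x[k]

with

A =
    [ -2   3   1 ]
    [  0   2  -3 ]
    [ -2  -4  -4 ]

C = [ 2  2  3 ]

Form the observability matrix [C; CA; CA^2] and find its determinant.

CA = [[-10, -2, -16]]
CA^2 = [[52, 30, 60]]
Observability matrix O = [C; CA; CA^2] = [[2, 2, 3], [-10, -2, -16], [52, 30, 60]]
Expanding along the first row, det(O) = 2·((-2)·60 - (-16)·30) - 2·((-10)·60 - (-16)·52) + 3·((-10)·30 - (-2)·52) = 2·360 - 2·232 + 3·(-196) = -332
Since det(O) ≠ 0, rank(O) = 3 and the system is completely observable.

-332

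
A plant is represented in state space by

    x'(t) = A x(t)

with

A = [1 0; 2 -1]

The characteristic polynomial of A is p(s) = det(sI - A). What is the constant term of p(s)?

For a 2×2 matrix, det(sI - A) = s^2 - (tr A)s + det A.
tr A = 0, det A = -1.
So p(s) = s^2 - 1.
The constant term is -1.

-1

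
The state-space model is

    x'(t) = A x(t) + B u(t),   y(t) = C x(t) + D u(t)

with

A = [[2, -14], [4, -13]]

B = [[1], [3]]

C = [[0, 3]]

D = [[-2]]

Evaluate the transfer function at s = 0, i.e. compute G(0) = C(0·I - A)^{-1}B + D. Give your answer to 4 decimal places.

G(0) = C(-A)^{-1}B + D = -C A^{-1} B + D.
det A = 30, so A^{-1} = (1/30)·adj(A) = [[-13/30, 7/15], [-2/15, 1/15]]
A^{-1} B = [29/30, 1/15]^T
C A^{-1} B = 1/5
G(0) = D - C A^{-1} B = -2 - (1/5) = -11/5 ≈ -2.2000

-2.2000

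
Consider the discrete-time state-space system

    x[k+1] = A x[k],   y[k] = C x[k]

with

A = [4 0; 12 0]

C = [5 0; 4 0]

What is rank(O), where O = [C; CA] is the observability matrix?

CA = [[20, 0], [16, 0]]
Observability matrix O = [C; CA] = [[5, 0], [4, 0], [20, 0], [16, 0]]
Every row of O is a scalar multiple of row 1 = [5, 0] (multipliers 1, 4/5, 4, 16/5), so the rows span a one-dimensional space.
O ≠ 0, hence rank(O) = 1.
rank(O) = 1 < n = 2, so the pair (A, C) is not completely observable.

1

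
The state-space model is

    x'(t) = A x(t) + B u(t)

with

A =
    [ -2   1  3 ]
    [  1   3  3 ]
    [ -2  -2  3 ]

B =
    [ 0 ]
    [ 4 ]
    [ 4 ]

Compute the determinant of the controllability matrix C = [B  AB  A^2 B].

AB = [[16], [24], [4]]
A^2B = [[4], [100], [-68]]
Controllability matrix C = [B  AB  A^2B] = [[0, 16, 4], [4, 24, 100], [4, 4, -68]]
Expanding along the first row, det(C) = 0·(24·(-68) - 100·4) - 16·(4·(-68) - 100·4) + 4·(4·4 - 24·4) = 0·(-2032) - 16·(-672) + 4·(-80) = 10432
Since det(C) ≠ 0, rank(C) = 3 and the system is completely controllable.

10432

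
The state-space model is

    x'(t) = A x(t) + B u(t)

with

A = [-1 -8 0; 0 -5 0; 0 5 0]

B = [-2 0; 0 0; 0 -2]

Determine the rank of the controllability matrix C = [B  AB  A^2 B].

AB = [[2, 0], [0, 0], [0, 0]]
A^2B = [[-2, 0], [0, 0], [0, 0]]
Controllability matrix C = [B  AB  A^2B] = [[-2, 0, 2, 0, -2, 0], [0, 0, 0, 0, 0, 0], [0, -2, 0, 0, 0, 0]]
Row 2 of C is identically zero, so rank(C) ≤ 2.
The 2×2 minor from rows 1, 3, columns 1, 2 is (-2)·(-2) - 0·0 = 4 - 0 = 4 ≠ 0, so rank(C) = 2.
rank(C) = 2 < n = 3, so the pair (A, B) is not completely controllable.

2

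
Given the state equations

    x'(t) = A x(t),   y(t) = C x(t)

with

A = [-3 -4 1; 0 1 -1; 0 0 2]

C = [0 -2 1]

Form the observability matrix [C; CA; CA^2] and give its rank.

CA = [[0, -2, 4]]
CA^2 = [[0, -2, 10]]
Observability matrix O = [C; CA; CA^2] = [[0, -2, 1], [0, -2, 4], [0, -2, 10]]
Column 1 of O is identically zero, so rank(O) ≤ 2.
The 2×2 minor from rows 1, 2, columns 2, 3 is (-2)·4 - 1·(-2) = -8 - (-2) = -6 ≠ 0, so rank(O) = 2.
rank(O) = 2 < n = 3, so the pair (A, C) is not completely observable.

2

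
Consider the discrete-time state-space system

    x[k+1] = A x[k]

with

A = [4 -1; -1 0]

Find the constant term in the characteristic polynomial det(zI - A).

-1

For a 2×2 matrix, det(zI - A) = z^2 - (tr A)z + det A.
tr A = 4, det A = -1.
So p(z) = z^2 - 4z - 1.
The constant term is -1.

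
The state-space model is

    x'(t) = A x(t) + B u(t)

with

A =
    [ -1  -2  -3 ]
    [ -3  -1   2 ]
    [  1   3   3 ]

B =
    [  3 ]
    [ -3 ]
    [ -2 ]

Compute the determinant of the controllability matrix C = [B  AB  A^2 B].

AB = [[9], [-10], [-12]]
A^2B = [[47], [-41], [-57]]
Controllability matrix C = [B  AB  A^2B] = [[3, 9, 47], [-3, -10, -41], [-2, -12, -57]]
Expanding along the first row, det(C) = 3·((-10)·(-57) - (-41)·(-12)) - 9·((-3)·(-57) - (-41)·(-2)) + 47·((-3)·(-12) - (-10)·(-2)) = 3·78 - 9·89 + 47·16 = 185
Since det(C) ≠ 0, rank(C) = 3 and the system is completely controllable.

185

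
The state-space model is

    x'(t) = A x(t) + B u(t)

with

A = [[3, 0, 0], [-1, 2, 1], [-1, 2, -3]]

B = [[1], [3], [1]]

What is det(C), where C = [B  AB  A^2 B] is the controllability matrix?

2

AB = [[3], [6], [2]]
A^2B = [[9], [11], [3]]
Controllability matrix C = [B  AB  A^2B] = [[1, 3, 9], [3, 6, 11], [1, 2, 3]]
Expanding along the first row, det(C) = 1·(6·3 - 11·2) - 3·(3·3 - 11·1) + 9·(3·2 - 6·1) = 1·(-4) - 3·(-2) + 9·0 = 2
Since det(C) ≠ 0, rank(C) = 3 and the system is completely controllable.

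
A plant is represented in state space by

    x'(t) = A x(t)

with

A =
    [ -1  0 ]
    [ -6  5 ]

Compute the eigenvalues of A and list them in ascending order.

-1, 5

det(sI - A) = s^2 - (tr A)s + det A, with tr A = (-1) + 5 = 4 and det A = (-1)·5 - 0·(-6) = -5 - 0 = -5.
So p(s) = det(sI - A) = s^2 - 4s - 5.
Factor s^2 - 4s - 5: two numbers with sum 4 and product -5 are 5 and -1, so s^2 - 4s - 5 = (s - 5)(s + 1).
Hence p(s) = (s - 5) (s + 1), with roots -1, 5.
At least one eigenvalue has non-negative real part, so the system is not asymptotically stable.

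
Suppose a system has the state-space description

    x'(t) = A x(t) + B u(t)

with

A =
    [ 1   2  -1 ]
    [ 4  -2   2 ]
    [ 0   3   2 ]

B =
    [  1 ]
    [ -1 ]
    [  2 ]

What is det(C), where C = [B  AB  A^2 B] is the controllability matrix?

AB = [[-3], [10], [1]]
A^2B = [[16], [-30], [32]]
Controllability matrix C = [B  AB  A^2B] = [[1, -3, 16], [-1, 10, -30], [2, 1, 32]]
Expanding along the first row, det(C) = 1·(10·32 - (-30)·1) - (-3)·((-1)·32 - (-30)·2) + 16·((-1)·1 - 10·2) = 1·350 - (-3)·28 + 16·(-21) = 98
Since det(C) ≠ 0, rank(C) = 3 and the system is completely controllable.

98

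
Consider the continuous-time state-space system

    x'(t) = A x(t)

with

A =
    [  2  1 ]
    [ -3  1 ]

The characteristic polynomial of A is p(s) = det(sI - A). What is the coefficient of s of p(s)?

For a 2×2 matrix, det(sI - A) = s^2 - (tr A)s + det A.
tr A = 3, det A = 5.
So p(s) = s^2 - 3s + 5.
The coefficient of s is -3.

-3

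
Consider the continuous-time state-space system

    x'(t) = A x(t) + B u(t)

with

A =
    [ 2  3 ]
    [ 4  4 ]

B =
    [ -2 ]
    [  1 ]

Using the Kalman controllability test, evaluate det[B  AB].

AB = [[-1], [-4]]
Controllability matrix C = [B  AB] = [[-2, -1], [1, -4]]
det(C) = (-2)·(-4) - (-1)·1 = 8 - (-1) = 9
Since det(C) ≠ 0, rank(C) = 2 and the system is completely controllable.

9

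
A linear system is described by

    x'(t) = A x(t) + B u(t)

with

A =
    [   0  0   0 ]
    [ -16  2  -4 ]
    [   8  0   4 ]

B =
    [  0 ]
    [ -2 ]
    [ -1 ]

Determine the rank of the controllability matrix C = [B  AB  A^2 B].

2

AB = [[0], [0], [-4]]
A^2B = [[0], [16], [-16]]
Controllability matrix C = [B  AB  A^2B] = [[0, 0, 0], [-2, 0, 16], [-1, -4, -16]]
Row 1 of C is identically zero, so rank(C) ≤ 2.
The 2×2 minor from rows 2, 3, columns 1, 2 is (-2)·(-4) - 0·(-1) = 8 - 0 = 8 ≠ 0, so rank(C) = 2.
rank(C) = 2 < n = 3, so the pair (A, B) is not completely controllable.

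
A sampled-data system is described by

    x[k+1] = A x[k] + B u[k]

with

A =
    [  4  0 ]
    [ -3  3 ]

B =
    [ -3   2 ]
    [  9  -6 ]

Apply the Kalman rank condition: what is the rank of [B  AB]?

AB = [[-12, 8], [36, -24]]
Controllability matrix C = [B  AB] = [[-3, 2, -12, 8], [9, -6, 36, -24]]
Every column of C is a scalar multiple of column 1 = [-3, 9] (multipliers 1, -2/3, 4, -8/3), so the columns span a one-dimensional space.
C ≠ 0, hence rank(C) = 1.
rank(C) = 1 < n = 2, so the pair (A, B) is not completely controllable.

1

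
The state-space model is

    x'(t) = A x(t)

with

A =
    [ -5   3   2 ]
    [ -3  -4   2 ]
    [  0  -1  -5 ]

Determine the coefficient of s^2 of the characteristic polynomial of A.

Expand det(sI - A) for the 3×3 matrix.
p(s) = s^3 + 14s^2 + 76s + 149.
(Check: constant term = det(-A) = (-1)^3 det A = 149; coefficient of s^2 = -tr A = 14.)
The coefficient of s^2 is 14.

14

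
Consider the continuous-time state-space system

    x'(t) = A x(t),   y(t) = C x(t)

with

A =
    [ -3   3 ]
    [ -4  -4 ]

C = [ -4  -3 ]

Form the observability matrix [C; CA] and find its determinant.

72

CA = [[24, 0]]
Observability matrix O = [C; CA] = [[-4, -3], [24, 0]]
det(O) = (-4)·0 - (-3)·24 = 0 - (-72) = 72
Since det(O) ≠ 0, rank(O) = 2 and the system is completely observable.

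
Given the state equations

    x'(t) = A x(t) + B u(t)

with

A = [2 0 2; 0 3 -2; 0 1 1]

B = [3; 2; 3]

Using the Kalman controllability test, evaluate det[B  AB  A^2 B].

10

AB = [[12], [0], [5]]
A^2B = [[34], [-10], [5]]
Controllability matrix C = [B  AB  A^2B] = [[3, 12, 34], [2, 0, -10], [3, 5, 5]]
Expanding along the first row, det(C) = 3·(0·5 - (-10)·5) - 12·(2·5 - (-10)·3) + 34·(2·5 - 0·3) = 3·50 - 12·40 + 34·10 = 10
Since det(C) ≠ 0, rank(C) = 3 and the system is completely controllable.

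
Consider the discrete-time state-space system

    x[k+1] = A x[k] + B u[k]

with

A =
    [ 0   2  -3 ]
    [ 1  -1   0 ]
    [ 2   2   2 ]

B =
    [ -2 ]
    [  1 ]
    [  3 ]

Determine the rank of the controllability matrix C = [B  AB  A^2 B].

3

AB = [[-7], [-3], [4]]
A^2B = [[-18], [-4], [-12]]
Controllability matrix C = [B  AB  A^2B] = [[-2, -7, -18], [1, -3, -4], [3, 4, -12]]
det(C) = (-2)·((-3)·(-12) - (-4)·4) - (-7)·(1·(-12) - (-4)·3) + (-18)·(1·4 - (-3)·3) = (-2)·52 - (-7)·0 + (-18)·13 = -338 ≠ 0, so rank(C) = 3.
rank(C) = 3 = n, so the pair (A, B) is completely controllable.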